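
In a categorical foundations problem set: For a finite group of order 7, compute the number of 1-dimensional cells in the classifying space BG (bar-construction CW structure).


In the bar-construction CW model of BG, the n-cells are indexed by
n-tuples [g_1|...|g_n] of non-identity elements of G (degenerate
simplices with some g_i = e do not contribute cells), so there are
(|G| - 1)^n n-cells.
For dim = 1 with |G| = 7:
cells = (7 - 1)^1 = 6^1 = 6

6


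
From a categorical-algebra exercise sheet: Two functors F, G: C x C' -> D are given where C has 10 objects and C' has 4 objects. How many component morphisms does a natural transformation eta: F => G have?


A natural transformation eta: F => G assigns one component morphism per
object of the domain category.
The domain is the product category C x C', so
|Ob(C x C')| = |Ob(C)| * |Ob(C')| = 10 * 4 = 40.
Therefore eta has 40 component morphisms.

40


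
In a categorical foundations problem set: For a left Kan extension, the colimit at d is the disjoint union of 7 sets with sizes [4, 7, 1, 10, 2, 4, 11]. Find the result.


Pointwise, the left Kan extension (Lan_F H)(d) is the colimit, indexed
by the comma category (F downarrow d), of H composed with the
projection (F downarrow d) -> C. Here that colimit is given
as a coproduct (disjoint union) of sets, so its cardinality is the
sum of the sizes of the summands.
Coproduct of sets with sizes: 4 + 7 + 1 + 10 + 2 + 4 + 11
= 39

39


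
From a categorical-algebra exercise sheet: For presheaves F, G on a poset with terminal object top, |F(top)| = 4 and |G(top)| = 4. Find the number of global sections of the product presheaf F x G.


Global sections of a presheaf on a poset with terminal top satisfy
Gamma(H) ~ H(top). Presheaves admit pointwise products, so
(F x G)(top) = F(top) x G(top) (Cartesian product).
|Gamma(F x G)| = |F(top)| * |G(top)| = 4 * 4 = 16.

16


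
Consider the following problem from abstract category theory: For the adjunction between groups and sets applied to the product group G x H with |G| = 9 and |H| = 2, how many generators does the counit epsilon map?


The counit epsilon_K: F(U(K)) -> K of the Free-Forgetful adjunction
maps |K| generators of F(U(K)) into K. For K = G x H (the product group),
|G x H| = |G| * |H|.
Total generators mapped = 9 * 2 = 18.

18


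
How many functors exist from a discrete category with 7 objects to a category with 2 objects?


A functor from a discrete category C to D is determined by
where each object maps. Each of the 7 objects of C can map
to any of the 2 objects of D independently.
Number of functors = 2^7 = 128

128


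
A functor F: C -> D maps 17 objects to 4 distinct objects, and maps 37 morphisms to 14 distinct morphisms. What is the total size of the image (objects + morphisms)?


The image of F consists of distinct objects and distinct morphisms.
|Im(F)| on objects = 4
|Im(F)| on morphisms = 14
Total image cardinality = 4 + 14 = 18

18


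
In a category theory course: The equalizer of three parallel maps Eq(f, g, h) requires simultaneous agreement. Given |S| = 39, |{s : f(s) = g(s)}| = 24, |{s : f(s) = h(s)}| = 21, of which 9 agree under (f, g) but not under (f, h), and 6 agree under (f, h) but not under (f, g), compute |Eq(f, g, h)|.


Eq(f, g, h) is the triple-agreement set: points in S where all three
maps take the same value. Using inclusion-exclusion on the pairwise data:
Pair (f, g) agrees on 24 points; pair (f, h) on 21 points.
Points agreeing under (f, g) but not (f, h) = 9; under (f, h) but not (f, g) = 6.
Triple-agreement = agreement-in-(f, g) minus points that agree under (f, g) but not (f, h):
|Eq(f, g, h)| = 24 - 9 = 15
(cross-check via (f, h): 21 - 6 = 15.)

15


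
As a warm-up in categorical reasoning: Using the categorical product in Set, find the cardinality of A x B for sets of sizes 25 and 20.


In Set, the product A x B is the Cartesian product.
By the universal property, |A x B| = |A| * |B|.
|A x B| = 25 * 20 = 500

500


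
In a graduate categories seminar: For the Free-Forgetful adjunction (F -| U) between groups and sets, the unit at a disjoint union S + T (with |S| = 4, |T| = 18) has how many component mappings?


The unit eta_X: X -> U(F(X)) of the Free-Forgetful adjunction
maps each element of X to a generator of F(X). For X = S + T (disjoint
union in Set), |S + T| = |S| + |T|.
Total mappings = 4 + 18 = 22.

22


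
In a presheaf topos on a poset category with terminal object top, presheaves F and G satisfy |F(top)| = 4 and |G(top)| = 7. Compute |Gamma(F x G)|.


Global sections of a presheaf on a poset with terminal top satisfy
Gamma(H) ~ H(top). Presheaves admit pointwise products, so
(F x G)(top) = F(top) x G(top) (Cartesian product).
|Gamma(F x G)| = |F(top)| * |G(top)| = 4 * 7 = 28.

28


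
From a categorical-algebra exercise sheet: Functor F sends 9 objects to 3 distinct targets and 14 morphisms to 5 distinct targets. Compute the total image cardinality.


The image of F consists of distinct objects and distinct morphisms.
|Im(F)| on objects = 3
|Im(F)| on morphisms = 5
Total image cardinality = 3 + 5 = 8

8


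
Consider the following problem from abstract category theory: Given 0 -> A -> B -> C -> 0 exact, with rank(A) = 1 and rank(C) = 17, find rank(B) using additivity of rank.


For a short exact sequence 0 -> A -> B -> C -> 0,
rank is additive: rank(B) = rank(A) + rank(C).
rank(B) = 1 + 17 = 18

18


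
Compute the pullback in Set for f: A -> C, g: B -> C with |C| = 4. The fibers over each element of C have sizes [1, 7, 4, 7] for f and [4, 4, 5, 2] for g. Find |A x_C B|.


The pullback A x_C B consists of pairs (a, b) with f(a) = g(b).
For each element c in C, the fiber product has |f^-1(c)| * |g^-1(c)| elements.
Summing over C: 1 * 4 + 7 * 4 + 4 * 5 + 7 * 2
= 4 + 28 + 20 + 14 = 66

66


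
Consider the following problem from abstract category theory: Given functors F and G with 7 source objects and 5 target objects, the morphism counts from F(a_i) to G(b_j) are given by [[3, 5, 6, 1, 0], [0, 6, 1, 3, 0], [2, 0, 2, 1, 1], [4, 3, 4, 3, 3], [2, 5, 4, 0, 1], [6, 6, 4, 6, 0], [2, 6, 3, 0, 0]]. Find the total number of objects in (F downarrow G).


Objects of (F downarrow G) are triples (a, b, h: F(a)->G(b)).
The count equals the sum of all entries in the hom-matrix.
sum(row 0) = 15
sum(row 1) = 10
sum(row 2) = 6
sum(row 3) = 17
sum(row 4) = 12
sum(row 5) = 22
sum(row 6) = 11
Grand total = 93

93


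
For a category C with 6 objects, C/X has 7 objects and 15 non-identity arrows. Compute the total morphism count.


In the slice category C/X, objects are morphisms to X.
Identity morphisms: 7 (one per object of C/X).
Non-identity morphisms: 15.
Total = 7 + 15 = 22

22


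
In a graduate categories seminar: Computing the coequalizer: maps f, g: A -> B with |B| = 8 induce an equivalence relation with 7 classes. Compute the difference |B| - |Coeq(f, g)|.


The coequalizer Coeq(f, g) = B / ~ has one element per equivalence class.
|B| = 8, |Coeq(f, g)| = 7.
|B| - |Coeq(f, g)| = 8 - 7 = 1.

1


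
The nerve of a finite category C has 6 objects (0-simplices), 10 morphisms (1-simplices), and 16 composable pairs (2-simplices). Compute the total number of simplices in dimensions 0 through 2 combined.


The 2-skeleton of the nerve N(C) consists of simplices in dimensions 0, 1, 2:
  |N(C)_0| = 6 (objects)
  |N(C)_1| = 10 (morphisms)
  |N(C)_2| = 16 (composable pairs)
Total = 6 + 10 + 16 = 32

32


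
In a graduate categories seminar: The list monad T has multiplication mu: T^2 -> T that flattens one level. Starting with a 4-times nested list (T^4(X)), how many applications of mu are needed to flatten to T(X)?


Each application of mu: T^2 -> T removes one layer of nesting.
Starting at depth 4 (i.e., T^4(X)), we need to reach T(X).
Number of mu applications = 4 - 1 = 3

3


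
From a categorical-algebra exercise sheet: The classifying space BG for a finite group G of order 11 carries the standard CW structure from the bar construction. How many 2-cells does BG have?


In the bar-construction CW model of BG, the n-cells are indexed by
n-tuples [g_1|...|g_n] of non-identity elements of G (degenerate
simplices with some g_i = e do not contribute cells), so there are
(|G| - 1)^n n-cells.
For dim = 2 with |G| = 11:
cells = (11 - 1)^2 = 10^2 = 100

100


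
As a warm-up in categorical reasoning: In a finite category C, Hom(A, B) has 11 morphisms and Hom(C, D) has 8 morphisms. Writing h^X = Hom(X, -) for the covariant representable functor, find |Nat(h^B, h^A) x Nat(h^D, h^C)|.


By the Yoneda lemma, Nat(h^B, h^A) is isomorphic to Hom(A, B),
so |Nat(h^B, h^A)| = |Hom(A, B)| and |Nat(h^D, h^C)| = |Hom(C, D)|.
|Hom(A, B)| = 11, |Hom(C, D)| = 8.
|Nat(h^B, h^A) x Nat(h^D, h^C)| = 11 * 8 = 88

88


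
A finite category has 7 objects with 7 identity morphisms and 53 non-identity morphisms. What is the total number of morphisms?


Each object has an identity morphism, giving 7 identities.
Adding the 53 non-identity morphisms:
Total = 7 + 53 = 60

60


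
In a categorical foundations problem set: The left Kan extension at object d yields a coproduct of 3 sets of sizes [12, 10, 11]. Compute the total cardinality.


Pointwise, the left Kan extension (Lan_F H)(d) is the colimit, indexed
by the comma category (F downarrow d), of H composed with the
projection (F downarrow d) -> C. Here that colimit is given
as a coproduct (disjoint union) of sets, so its cardinality is the
sum of the sizes of the summands.
Coproduct of sets with sizes: 12 + 10 + 11
= 33

33


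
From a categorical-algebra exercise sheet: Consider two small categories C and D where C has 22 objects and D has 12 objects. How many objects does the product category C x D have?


The product category C x D has objects that are pairs (c, d).
Number of pairs = |Ob(C)| * |Ob(D)| = 22 * 12 = 264

264


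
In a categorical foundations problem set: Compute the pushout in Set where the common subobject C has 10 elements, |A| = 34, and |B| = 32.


The pushout A +_C B identifies the images of C in A and B.
|A +_C B| = |A| + |B| - |C| (for injections).
= 34 + 32 - 10 = 56

56


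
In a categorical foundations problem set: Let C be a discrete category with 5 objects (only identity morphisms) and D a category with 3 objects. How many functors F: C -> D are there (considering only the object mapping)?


A functor from a discrete category C to D is determined by
where each object maps. Each of the 5 objects of C can map
to any of the 3 objects of D independently.
Number of functors = 3^5 = 243

243


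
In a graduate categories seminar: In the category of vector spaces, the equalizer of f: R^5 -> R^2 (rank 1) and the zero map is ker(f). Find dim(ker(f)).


The equalizer of f and the zero map is ker(f).
By the rank-nullity theorem: dim(ker(f)) = dim(domain) - rank(f).
dim(ker(f)) = 5 - 1 = 4

4


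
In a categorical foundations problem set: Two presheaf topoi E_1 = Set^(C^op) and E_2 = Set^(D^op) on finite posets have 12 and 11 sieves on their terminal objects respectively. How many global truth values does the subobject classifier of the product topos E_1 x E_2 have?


In a product of presheaf topoi E_1 x E_2, the subobject classifier
is Omega = Omega_1 x Omega_2 (componentwise), so
|Omega(top)| = |Omega_1(top_1)| * |Omega_2(top_2)|.
= 12 * 11 = 132.

132


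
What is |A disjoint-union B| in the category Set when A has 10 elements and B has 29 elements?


In Set, the coproduct A + B is the disjoint union.
|A + B| = |A| + |B| = 10 + 29 = 39

39


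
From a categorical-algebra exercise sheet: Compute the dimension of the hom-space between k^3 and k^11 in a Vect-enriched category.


In Vect-enriched categories, Hom(k^n, k^m) is the space of m x n matrices.
dim(Hom(k^3, k^11)) = 11 * 3 = 33

33


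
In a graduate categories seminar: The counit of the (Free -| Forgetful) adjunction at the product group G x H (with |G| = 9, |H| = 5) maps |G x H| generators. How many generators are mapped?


The counit epsilon_K: F(U(K)) -> K of the Free-Forgetful adjunction
maps |K| generators of F(U(K)) into K. For K = G x H (the product group),
|G x H| = |G| * |H|.
Total generators mapped = 9 * 5 = 45.

45


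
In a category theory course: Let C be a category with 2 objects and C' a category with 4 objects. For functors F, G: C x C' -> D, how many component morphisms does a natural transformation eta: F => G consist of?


A natural transformation eta: F => G assigns one component morphism per
object of the domain category.
The domain is the product category C x C', so
|Ob(C x C')| = |Ob(C)| * |Ob(C')| = 2 * 4 = 8.
Therefore eta has 8 component morphisms.

8


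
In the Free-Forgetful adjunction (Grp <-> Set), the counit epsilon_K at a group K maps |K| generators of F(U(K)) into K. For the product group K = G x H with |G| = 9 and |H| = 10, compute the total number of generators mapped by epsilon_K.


The counit epsilon_K: F(U(K)) -> K of the Free-Forgetful adjunction
maps |K| generators of F(U(K)) into K. For K = G x H (the product group),
|G x H| = |G| * |H|.
Total generators mapped = 9 * 10 = 90.

90


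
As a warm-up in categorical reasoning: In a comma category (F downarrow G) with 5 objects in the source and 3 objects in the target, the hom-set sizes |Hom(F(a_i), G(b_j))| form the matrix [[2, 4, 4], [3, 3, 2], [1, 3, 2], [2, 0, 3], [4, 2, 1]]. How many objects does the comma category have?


Objects of (F downarrow G) are triples (a, b, h: F(a)->G(b)).
The count equals the sum of all entries in the hom-matrix.
sum(row 0) = 10
sum(row 1) = 8
sum(row 2) = 6
sum(row 3) = 5
sum(row 4) = 7
Grand total = 36

36


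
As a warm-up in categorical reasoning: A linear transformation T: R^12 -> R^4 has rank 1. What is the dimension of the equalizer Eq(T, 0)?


The equalizer of f and the zero map is ker(f).
By the rank-nullity theorem: dim(ker(f)) = dim(domain) - rank(f).
dim(ker(f)) = 12 - 1 = 11

11


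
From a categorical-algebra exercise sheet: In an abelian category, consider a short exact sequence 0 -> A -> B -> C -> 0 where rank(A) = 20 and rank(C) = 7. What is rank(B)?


For a short exact sequence 0 -> A -> B -> C -> 0,
rank is additive: rank(B) = rank(A) + rank(C).
rank(B) = 20 + 7 = 27

27


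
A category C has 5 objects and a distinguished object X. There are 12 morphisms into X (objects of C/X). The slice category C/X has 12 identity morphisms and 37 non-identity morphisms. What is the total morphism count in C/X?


In the slice category C/X, objects are morphisms to X.
Identity morphisms: 12 (one per object of C/X).
Non-identity morphisms: 37.
Total = 12 + 37 = 49

49


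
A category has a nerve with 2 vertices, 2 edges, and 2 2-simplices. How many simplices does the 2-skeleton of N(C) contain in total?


The 2-skeleton of the nerve N(C) consists of simplices in dimensions 0, 1, 2:
  |N(C)_0| = 2 (objects)
  |N(C)_1| = 2 (morphisms)
  |N(C)_2| = 2 (composable pairs)
Total = 2 + 2 + 2 = 6

6


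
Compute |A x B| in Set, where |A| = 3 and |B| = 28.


In Set, the product A x B is the Cartesian product.
By the universal property, |A x B| = |A| * |B|.
|A x B| = 3 * 28 = 84

84


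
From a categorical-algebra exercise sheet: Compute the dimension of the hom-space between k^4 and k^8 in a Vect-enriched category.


In Vect-enriched categories, Hom(k^n, k^m) is the space of m x n matrices.
dim(Hom(k^4, k^8)) = 8 * 4 = 32

32


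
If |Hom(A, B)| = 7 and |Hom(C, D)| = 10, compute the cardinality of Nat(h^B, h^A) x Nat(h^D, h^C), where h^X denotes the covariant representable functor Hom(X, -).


By the Yoneda lemma, Nat(h^B, h^A) is isomorphic to Hom(A, B),
so |Nat(h^B, h^A)| = |Hom(A, B)| and |Nat(h^D, h^C)| = |Hom(C, D)|.
|Hom(A, B)| = 7, |Hom(C, D)| = 10.
|Nat(h^B, h^A) x Nat(h^D, h^C)| = 7 * 10 = 70

70


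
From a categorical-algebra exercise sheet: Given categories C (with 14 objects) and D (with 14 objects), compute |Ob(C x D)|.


The product category C x D has objects that are pairs (c, d).
Number of pairs = |Ob(C)| * |Ob(D)| = 14 * 14 = 196

196


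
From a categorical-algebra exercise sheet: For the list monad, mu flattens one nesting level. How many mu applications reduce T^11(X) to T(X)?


Each application of mu: T^2 -> T removes one layer of nesting.
Starting at depth 11 (i.e., T^11(X)), we need to reach T(X).
Number of mu applications = 11 - 1 = 10

10


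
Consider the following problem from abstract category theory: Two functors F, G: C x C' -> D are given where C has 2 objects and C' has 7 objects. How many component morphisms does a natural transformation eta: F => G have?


A natural transformation eta: F => G assigns one component morphism per
object of the domain category.
The domain is the product category C x C', so
|Ob(C x C')| = |Ob(C)| * |Ob(C')| = 2 * 7 = 14.
Therefore eta has 14 component morphisms.

14


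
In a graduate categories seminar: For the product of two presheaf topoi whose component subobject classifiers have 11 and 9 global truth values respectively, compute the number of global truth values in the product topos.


In a product of presheaf topoi E_1 x E_2, the subobject classifier
is Omega = Omega_1 x Omega_2 (componentwise), so
|Omega(top)| = |Omega_1(top_1)| * |Omega_2(top_2)|.
= 11 * 9 = 99.

99


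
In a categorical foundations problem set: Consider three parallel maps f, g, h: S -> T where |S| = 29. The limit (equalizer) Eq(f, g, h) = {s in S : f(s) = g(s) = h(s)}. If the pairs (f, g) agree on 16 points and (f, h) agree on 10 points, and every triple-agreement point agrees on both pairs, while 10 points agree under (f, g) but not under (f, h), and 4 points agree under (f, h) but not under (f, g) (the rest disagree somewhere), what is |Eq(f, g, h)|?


Eq(f, g, h) is the triple-agreement set: points in S where all three
maps take the same value. Using inclusion-exclusion on the pairwise data:
Pair (f, g) agrees on 16 points; pair (f, h) on 10 points.
Points agreeing under (f, g) but not (f, h) = 10; under (f, h) but not (f, g) = 4.
Triple-agreement = agreement-in-(f, g) minus points that agree under (f, g) but not (f, h):
|Eq(f, g, h)| = 16 - 10 = 6
(cross-check via (f, h): 10 - 4 = 6.)

6


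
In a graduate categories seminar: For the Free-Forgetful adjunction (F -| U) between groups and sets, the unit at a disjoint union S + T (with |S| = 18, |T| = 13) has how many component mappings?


The unit eta_X: X -> U(F(X)) of the Free-Forgetful adjunction
maps each element of X to a generator of F(X). For X = S + T (disjoint
union in Set), |S + T| = |S| + |T|.
Total mappings = 18 + 13 = 31.

31


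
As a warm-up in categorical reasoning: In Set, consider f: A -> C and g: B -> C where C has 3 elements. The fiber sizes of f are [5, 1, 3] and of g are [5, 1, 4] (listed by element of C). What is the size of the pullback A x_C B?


The pullback A x_C B consists of pairs (a, b) with f(a) = g(b).
For each element c in C, the fiber product has |f^-1(c)| * |g^-1(c)| elements.
Summing over C: 5 * 5 + 1 * 1 + 3 * 4
= 25 + 1 + 12 = 38

38


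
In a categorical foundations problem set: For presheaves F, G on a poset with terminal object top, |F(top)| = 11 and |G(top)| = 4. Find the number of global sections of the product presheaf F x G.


Global sections of a presheaf on a poset with terminal top satisfy
Gamma(H) ~ H(top). Presheaves admit pointwise products, so
(F x G)(top) = F(top) x G(top) (Cartesian product).
|Gamma(F x G)| = |F(top)| * |G(top)| = 11 * 4 = 44.

44


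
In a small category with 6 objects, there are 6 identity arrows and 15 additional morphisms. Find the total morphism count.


Each object has an identity morphism, giving 6 identities.
Adding the 15 non-identity morphisms:
Total = 6 + 15 = 21

21


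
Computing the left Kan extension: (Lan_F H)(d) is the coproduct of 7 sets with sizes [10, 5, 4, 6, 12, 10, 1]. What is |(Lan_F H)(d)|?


Pointwise, the left Kan extension (Lan_F H)(d) is the colimit, indexed
by the comma category (F downarrow d), of H composed with the
projection (F downarrow d) -> C. Here that colimit is given
as a coproduct (disjoint union) of sets, so its cardinality is the
sum of the sizes of the summands.
Coproduct of sets with sizes: 10 + 5 + 4 + 6 + 12 + 10 + 1
= 48

48


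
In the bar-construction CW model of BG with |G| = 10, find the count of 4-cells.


In the bar-construction CW model of BG, the n-cells are indexed by
n-tuples [g_1|...|g_n] of non-identity elements of G (degenerate
simplices with some g_i = e do not contribute cells), so there are
(|G| - 1)^n n-cells.
For dim = 4 with |G| = 10:
cells = (10 - 1)^4 = 9^4 = 6561

6561


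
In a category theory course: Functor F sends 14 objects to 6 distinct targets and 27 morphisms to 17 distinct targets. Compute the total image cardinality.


The image of F consists of distinct objects and distinct morphisms.
|Im(F)| on objects = 6
|Im(F)| on morphisms = 17
Total image cardinality = 6 + 17 = 23

23


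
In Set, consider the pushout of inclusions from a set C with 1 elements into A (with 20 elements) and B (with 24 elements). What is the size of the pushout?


The pushout A +_C B identifies the images of C in A and B.
|A +_C B| = |A| + |B| - |C| (for injections).
= 20 + 24 - 1 = 43

43


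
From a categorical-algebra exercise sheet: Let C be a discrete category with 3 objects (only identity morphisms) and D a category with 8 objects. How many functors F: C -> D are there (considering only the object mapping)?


A functor from a discrete category C to D is determined by
where each object maps. Each of the 3 objects of C can map
to any of the 8 objects of D independently.
Number of functors = 8^3 = 512

512


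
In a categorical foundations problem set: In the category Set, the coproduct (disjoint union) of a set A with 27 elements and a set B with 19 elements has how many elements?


In Set, the coproduct A + B is the disjoint union.
|A + B| = |A| + |B| = 27 + 19 = 46

46


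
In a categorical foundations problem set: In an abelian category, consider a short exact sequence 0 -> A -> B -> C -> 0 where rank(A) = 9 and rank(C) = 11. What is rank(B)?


For a short exact sequence 0 -> A -> B -> C -> 0,
rank is additive: rank(B) = rank(A) + rank(C).
rank(B) = 9 + 11 = 20

20


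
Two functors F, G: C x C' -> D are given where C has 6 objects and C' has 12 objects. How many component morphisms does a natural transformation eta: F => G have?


A natural transformation eta: F => G assigns one component morphism per
object of the domain category.
The domain is the product category C x C', so
|Ob(C x C')| = |Ob(C)| * |Ob(C')| = 6 * 12 = 72.
Therefore eta has 72 component morphisms.

72


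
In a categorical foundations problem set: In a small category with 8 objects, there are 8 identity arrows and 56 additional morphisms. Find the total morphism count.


Each object has an identity morphism, giving 8 identities.
Adding the 56 non-identity morphisms:
Total = 8 + 56 = 64

64


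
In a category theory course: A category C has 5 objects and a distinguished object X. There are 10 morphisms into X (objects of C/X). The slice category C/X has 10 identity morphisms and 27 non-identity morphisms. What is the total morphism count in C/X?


In the slice category C/X, objects are morphisms to X.
Identity morphisms: 10 (one per object of C/X).
Non-identity morphisms: 27.
Total = 10 + 27 = 37

37


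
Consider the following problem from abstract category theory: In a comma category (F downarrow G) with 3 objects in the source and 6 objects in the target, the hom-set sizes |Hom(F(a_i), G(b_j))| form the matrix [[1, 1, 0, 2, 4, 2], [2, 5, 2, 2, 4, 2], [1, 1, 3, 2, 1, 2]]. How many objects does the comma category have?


Objects of (F downarrow G) are triples (a, b, h: F(a)->G(b)).
The count equals the sum of all entries in the hom-matrix.
sum(row 0) = 10
sum(row 1) = 17
sum(row 2) = 10
Grand total = 37

37


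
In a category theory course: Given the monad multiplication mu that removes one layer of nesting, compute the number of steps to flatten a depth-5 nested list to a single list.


Each application of mu: T^2 -> T removes one layer of nesting.
Starting at depth 5 (i.e., T^5(X)), we need to reach T(X).
Number of mu applications = 5 - 1 = 4

4


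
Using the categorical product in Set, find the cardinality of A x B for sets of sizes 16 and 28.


In Set, the product A x B is the Cartesian product.
By the universal property, |A x B| = |A| * |B|.
|A x B| = 16 * 28 = 448

448


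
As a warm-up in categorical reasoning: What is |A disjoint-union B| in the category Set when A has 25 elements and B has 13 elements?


In Set, the coproduct A + B is the disjoint union.
|A + B| = |A| + |B| = 25 + 13 = 38

38


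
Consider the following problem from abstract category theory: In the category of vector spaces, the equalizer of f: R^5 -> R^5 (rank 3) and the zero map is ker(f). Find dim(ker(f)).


The equalizer of f and the zero map is ker(f).
By the rank-nullity theorem: dim(ker(f)) = dim(domain) - rank(f).
dim(ker(f)) = 5 - 3 = 2

2


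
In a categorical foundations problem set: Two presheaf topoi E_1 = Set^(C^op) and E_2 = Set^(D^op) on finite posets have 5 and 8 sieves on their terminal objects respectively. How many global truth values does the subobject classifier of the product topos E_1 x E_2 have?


In a product of presheaf topoi E_1 x E_2, the subobject classifier
is Omega = Omega_1 x Omega_2 (componentwise), so
|Omega(top)| = |Omega_1(top_1)| * |Omega_2(top_2)|.
= 5 * 8 = 40.

40


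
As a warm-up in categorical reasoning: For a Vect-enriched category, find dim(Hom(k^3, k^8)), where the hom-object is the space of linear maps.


In Vect-enriched categories, Hom(k^n, k^m) is the space of m x n matrices.
dim(Hom(k^3, k^8)) = 8 * 3 = 24

24


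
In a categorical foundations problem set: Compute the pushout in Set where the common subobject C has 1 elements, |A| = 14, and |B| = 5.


The pushout A +_C B identifies the images of C in A and B.
|A +_C B| = |A| + |B| - |C| (for injections).
= 14 + 5 - 1 = 18

18


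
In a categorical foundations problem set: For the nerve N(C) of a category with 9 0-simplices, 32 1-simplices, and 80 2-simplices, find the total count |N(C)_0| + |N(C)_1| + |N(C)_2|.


The 2-skeleton of the nerve N(C) consists of simplices in dimensions 0, 1, 2:
  |N(C)_0| = 9 (objects)
  |N(C)_1| = 32 (morphisms)
  |N(C)_2| = 80 (composable pairs)
Total = 9 + 32 + 80 = 121

121


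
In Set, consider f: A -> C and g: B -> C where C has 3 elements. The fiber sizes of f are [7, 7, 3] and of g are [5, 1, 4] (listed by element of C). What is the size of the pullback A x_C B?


The pullback A x_C B consists of pairs (a, b) with f(a) = g(b).
For each element c in C, the fiber product has |f^-1(c)| * |g^-1(c)| elements.
Summing over C: 7 * 5 + 7 * 1 + 3 * 4
= 35 + 7 + 12 = 54

54


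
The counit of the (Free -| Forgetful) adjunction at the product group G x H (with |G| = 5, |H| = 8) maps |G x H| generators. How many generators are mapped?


The counit epsilon_K: F(U(K)) -> K of the Free-Forgetful adjunction
maps |K| generators of F(U(K)) into K. For K = G x H (the product group),
|G x H| = |G| * |H|.
Total generators mapped = 5 * 8 = 40.

40


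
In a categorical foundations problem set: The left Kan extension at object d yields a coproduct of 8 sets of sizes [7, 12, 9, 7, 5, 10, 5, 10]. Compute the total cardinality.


Pointwise, the left Kan extension (Lan_F H)(d) is the colimit, indexed
by the comma category (F downarrow d), of H composed with the
projection (F downarrow d) -> C. Here that colimit is given
as a coproduct (disjoint union) of sets, so its cardinality is the
sum of the sizes of the summands.
Coproduct of sets with sizes: 7 + 12 + 9 + 7 + 5 + 10 + 5 + 10
= 65

65


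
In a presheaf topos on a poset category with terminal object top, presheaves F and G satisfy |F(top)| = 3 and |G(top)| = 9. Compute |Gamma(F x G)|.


Global sections of a presheaf on a poset with terminal top satisfy
Gamma(H) ~ H(top). Presheaves admit pointwise products, so
(F x G)(top) = F(top) x G(top) (Cartesian product).
|Gamma(F x G)| = |F(top)| * |G(top)| = 3 * 9 = 27.

27


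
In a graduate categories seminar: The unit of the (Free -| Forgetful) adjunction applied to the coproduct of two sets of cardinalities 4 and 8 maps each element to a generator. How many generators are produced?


The unit eta_X: X -> U(F(X)) of the Free-Forgetful adjunction
maps each element of X to a generator of F(X). For X = S + T (disjoint
union in Set), |S + T| = |S| + |T|.
Total mappings = 4 + 8 = 12.

12


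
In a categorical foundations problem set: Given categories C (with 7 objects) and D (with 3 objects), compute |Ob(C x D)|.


The product category C x D has objects that are pairs (c, d).
Number of pairs = |Ob(C)| * |Ob(D)| = 7 * 3 = 21

21


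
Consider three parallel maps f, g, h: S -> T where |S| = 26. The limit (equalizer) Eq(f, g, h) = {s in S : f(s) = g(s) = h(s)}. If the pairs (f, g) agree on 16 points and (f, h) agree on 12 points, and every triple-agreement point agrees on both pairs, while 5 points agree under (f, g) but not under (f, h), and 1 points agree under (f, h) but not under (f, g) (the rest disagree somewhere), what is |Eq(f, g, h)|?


Eq(f, g, h) is the triple-agreement set: points in S where all three
maps take the same value. Using inclusion-exclusion on the pairwise data:
Pair (f, g) agrees on 16 points; pair (f, h) on 12 points.
Points agreeing under (f, g) but not (f, h) = 5; under (f, h) but not (f, g) = 1.
Triple-agreement = agreement-in-(f, g) minus points that agree under (f, g) but not (f, h):
|Eq(f, g, h)| = 16 - 5 = 11
(cross-check via (f, h): 12 - 1 = 11.)

11


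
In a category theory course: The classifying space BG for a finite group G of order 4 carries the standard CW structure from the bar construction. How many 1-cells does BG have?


In the bar-construction CW model of BG, the n-cells are indexed by
n-tuples [g_1|...|g_n] of non-identity elements of G (degenerate
simplices with some g_i = e do not contribute cells), so there are
(|G| - 1)^n n-cells.
For dim = 1 with |G| = 4:
cells = (4 - 1)^1 = 3^1 = 3

3


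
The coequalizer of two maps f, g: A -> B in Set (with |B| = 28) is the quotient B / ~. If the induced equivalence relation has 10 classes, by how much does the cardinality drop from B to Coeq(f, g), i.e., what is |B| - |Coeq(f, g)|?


The coequalizer Coeq(f, g) = B / ~ has one element per equivalence class.
|B| = 28, |Coeq(f, g)| = 10.
|B| - |Coeq(f, g)| = 28 - 10 = 18.

18


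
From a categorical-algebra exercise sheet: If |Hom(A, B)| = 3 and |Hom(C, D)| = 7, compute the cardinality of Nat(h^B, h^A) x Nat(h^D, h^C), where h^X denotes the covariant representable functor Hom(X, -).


By the Yoneda lemma, Nat(h^B, h^A) is isomorphic to Hom(A, B),
so |Nat(h^B, h^A)| = |Hom(A, B)| and |Nat(h^D, h^C)| = |Hom(C, D)|.
|Hom(A, B)| = 3, |Hom(C, D)| = 7.
|Nat(h^B, h^A) x Nat(h^D, h^C)| = 3 * 7 = 21

21


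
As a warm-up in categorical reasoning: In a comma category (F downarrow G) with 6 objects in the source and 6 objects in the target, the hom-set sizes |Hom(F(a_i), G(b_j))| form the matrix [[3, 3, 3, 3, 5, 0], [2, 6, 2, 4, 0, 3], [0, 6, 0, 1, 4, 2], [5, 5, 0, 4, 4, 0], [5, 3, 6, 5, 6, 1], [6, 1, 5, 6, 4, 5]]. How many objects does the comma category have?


Objects of (F downarrow G) are triples (a, b, h: F(a)->G(b)).
The count equals the sum of all entries in the hom-matrix.
sum(row 0) = 17
sum(row 1) = 17
sum(row 2) = 13
sum(row 3) = 18
sum(row 4) = 26
sum(row 5) = 27
Grand total = 118

118


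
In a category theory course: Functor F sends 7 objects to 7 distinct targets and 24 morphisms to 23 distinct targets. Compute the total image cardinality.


The image of F consists of distinct objects and distinct morphisms.
|Im(F)| on objects = 7
|Im(F)| on morphisms = 23
Total image cardinality = 7 + 23 = 30

30


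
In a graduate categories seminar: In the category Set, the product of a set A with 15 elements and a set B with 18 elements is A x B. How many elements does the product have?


In Set, the product A x B is the Cartesian product.
By the universal property, |A x B| = |A| * |B|.
|A x B| = 15 * 18 = 270

270


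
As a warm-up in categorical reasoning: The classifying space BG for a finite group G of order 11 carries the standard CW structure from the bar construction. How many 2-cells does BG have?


In the bar-construction CW model of BG, the n-cells are indexed by
n-tuples [g_1|...|g_n] of non-identity elements of G (degenerate
simplices with some g_i = e do not contribute cells), so there are
(|G| - 1)^n n-cells.
For dim = 2 with |G| = 11:
cells = (11 - 1)^2 = 10^2 = 100

100


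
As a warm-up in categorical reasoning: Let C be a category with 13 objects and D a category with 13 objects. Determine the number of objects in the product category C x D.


The product category C x D has objects that are pairs (c, d).
Number of pairs = |Ob(C)| * |Ob(D)| = 13 * 13 = 169

169


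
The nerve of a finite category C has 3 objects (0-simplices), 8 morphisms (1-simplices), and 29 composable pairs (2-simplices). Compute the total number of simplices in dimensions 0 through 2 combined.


The 2-skeleton of the nerve N(C) consists of simplices in dimensions 0, 1, 2:
  |N(C)_0| = 3 (objects)
  |N(C)_1| = 8 (morphisms)
  |N(C)_2| = 29 (composable pairs)
Total = 3 + 8 + 29 = 40

40


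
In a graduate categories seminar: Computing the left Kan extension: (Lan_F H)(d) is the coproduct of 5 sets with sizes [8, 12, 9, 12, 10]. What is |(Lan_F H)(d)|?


Pointwise, the left Kan extension (Lan_F H)(d) is the colimit, indexed
by the comma category (F downarrow d), of H composed with the
projection (F downarrow d) -> C. Here that colimit is given
as a coproduct (disjoint union) of sets, so its cardinality is the
sum of the sizes of the summands.
Coproduct of sets with sizes: 8 + 12 + 9 + 12 + 10
= 51

51


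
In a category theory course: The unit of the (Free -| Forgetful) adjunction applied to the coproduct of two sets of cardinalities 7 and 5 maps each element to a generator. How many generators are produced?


The unit eta_X: X -> U(F(X)) of the Free-Forgetful adjunction
maps each element of X to a generator of F(X). For X = S + T (disjoint
union in Set), |S + T| = |S| + |T|.
Total mappings = 7 + 5 = 12.

12


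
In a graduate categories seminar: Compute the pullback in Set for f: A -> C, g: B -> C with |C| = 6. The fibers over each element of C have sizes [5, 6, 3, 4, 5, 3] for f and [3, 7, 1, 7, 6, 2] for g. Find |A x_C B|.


The pullback A x_C B consists of pairs (a, b) with f(a) = g(b).
For each element c in C, the fiber product has |f^-1(c)| * |g^-1(c)| elements.
Summing over C: 5 * 3 + 6 * 7 + 3 * 1 + 4 * 7 + 5 * 6 + 3 * 2
= 15 + 42 + 3 + 28 + 30 + 6 = 124

124


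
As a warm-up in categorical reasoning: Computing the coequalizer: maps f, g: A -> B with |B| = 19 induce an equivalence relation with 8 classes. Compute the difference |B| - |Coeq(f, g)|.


The coequalizer Coeq(f, g) = B / ~ has one element per equivalence class.
|B| = 19, |Coeq(f, g)| = 8.
|B| - |Coeq(f, g)| = 19 - 8 = 11.

11


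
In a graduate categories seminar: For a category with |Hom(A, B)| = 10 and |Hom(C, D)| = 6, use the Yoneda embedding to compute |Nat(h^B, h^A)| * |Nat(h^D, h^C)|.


By the Yoneda lemma, Nat(h^B, h^A) is isomorphic to Hom(A, B),
so |Nat(h^B, h^A)| = |Hom(A, B)| and |Nat(h^D, h^C)| = |Hom(C, D)|.
|Hom(A, B)| = 10, |Hom(C, D)| = 6.
|Nat(h^B, h^A) x Nat(h^D, h^C)| = 10 * 6 = 60

60


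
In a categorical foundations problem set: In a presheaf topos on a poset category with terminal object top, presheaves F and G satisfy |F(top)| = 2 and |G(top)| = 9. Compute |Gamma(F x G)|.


Global sections of a presheaf on a poset with terminal top satisfy
Gamma(H) ~ H(top). Presheaves admit pointwise products, so
(F x G)(top) = F(top) x G(top) (Cartesian product).
|Gamma(F x G)| = |F(top)| * |G(top)| = 2 * 9 = 18.

18


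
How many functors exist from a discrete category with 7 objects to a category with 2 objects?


A functor from a discrete category C to D is determined by
where each object maps. Each of the 7 objects of C can map
to any of the 2 objects of D independently.
Number of functors = 2^7 = 128

128


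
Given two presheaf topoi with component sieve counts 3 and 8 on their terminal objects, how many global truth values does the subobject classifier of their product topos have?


In a product of presheaf topoi E_1 x E_2, the subobject classifier
is Omega = Omega_1 x Omega_2 (componentwise), so
|Omega(top)| = |Omega_1(top_1)| * |Omega_2(top_2)|.
= 3 * 8 = 24.

24


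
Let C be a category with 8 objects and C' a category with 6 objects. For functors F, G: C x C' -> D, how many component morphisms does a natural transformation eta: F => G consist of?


A natural transformation eta: F => G assigns one component morphism per
object of the domain category.
The domain is the product category C x C', so
|Ob(C x C')| = |Ob(C)| * |Ob(C')| = 8 * 6 = 48.
Therefore eta has 48 component morphisms.

48


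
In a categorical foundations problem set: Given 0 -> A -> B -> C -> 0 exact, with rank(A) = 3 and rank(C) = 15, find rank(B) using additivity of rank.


For a short exact sequence 0 -> A -> B -> C -> 0,
rank is additive: rank(B) = rank(A) + rank(C).
rank(B) = 3 + 15 = 18

18


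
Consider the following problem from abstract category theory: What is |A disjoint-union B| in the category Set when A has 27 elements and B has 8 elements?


In Set, the coproduct A + B is the disjoint union.
|A + B| = |A| + |B| = 27 + 8 = 35

35


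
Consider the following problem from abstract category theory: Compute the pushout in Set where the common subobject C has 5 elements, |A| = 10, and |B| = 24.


The pushout A +_C B identifies the images of C in A and B.
|A +_C B| = |A| + |B| - |C| (for injections).
= 10 + 24 - 5 = 29

29


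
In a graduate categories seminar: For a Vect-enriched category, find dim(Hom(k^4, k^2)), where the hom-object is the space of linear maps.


In Vect-enriched categories, Hom(k^n, k^m) is the space of m x n matrices.
dim(Hom(k^4, k^2)) = 2 * 4 = 8

8


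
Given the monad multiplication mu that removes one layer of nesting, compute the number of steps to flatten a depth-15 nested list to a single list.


Each application of mu: T^2 -> T removes one layer of nesting.
Starting at depth 15 (i.e., T^15(X)), we need to reach T(X).
Number of mu applications = 15 - 1 = 14

14


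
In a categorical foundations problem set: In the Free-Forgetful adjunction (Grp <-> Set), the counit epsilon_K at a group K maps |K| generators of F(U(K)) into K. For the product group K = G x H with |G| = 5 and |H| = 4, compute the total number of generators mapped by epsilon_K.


The counit epsilon_K: F(U(K)) -> K of the Free-Forgetful adjunction
maps |K| generators of F(U(K)) into K. For K = G x H (the product group),
|G x H| = |G| * |H|.
Total generators mapped = 5 * 4 = 20.

20


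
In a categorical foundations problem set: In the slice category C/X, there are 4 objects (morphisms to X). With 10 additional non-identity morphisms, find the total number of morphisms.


In the slice category C/X, objects are morphisms to X.
Identity morphisms: 4 (one per object of C/X).
Non-identity morphisms: 10.
Total = 4 + 10 = 14

14


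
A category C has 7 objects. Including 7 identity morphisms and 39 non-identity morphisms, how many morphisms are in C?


Each object has an identity morphism, giving 7 identities.
Adding the 39 non-identity morphisms:
Total = 7 + 39 = 46

46


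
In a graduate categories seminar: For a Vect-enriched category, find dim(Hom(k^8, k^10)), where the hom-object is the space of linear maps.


In Vect-enriched categories, Hom(k^n, k^m) is the space of m x n matrices.
dim(Hom(k^8, k^10)) = 10 * 8 = 80

80


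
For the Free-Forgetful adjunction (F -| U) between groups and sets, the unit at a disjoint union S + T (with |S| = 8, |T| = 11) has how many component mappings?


The unit eta_X: X -> U(F(X)) of the Free-Forgetful adjunction
maps each element of X to a generator of F(X). For X = S + T (disjoint
union in Set), |S + T| = |S| + |T|.
Total mappings = 8 + 11 = 19.

19
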